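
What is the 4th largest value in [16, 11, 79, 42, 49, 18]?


Sort descending: [79, 49, 42, 18, 16, 11]
The 4th element (1-indexed) is at index 3.
Value = 18
Final answer: 18


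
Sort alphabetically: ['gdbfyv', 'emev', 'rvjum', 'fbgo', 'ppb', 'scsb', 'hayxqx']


Compare strings character by character (the first differing letter decides):
  'emev' < 'fbgo' since 'e' < 'f' at position 1
  'fbgo' < 'gdbfyv' since 'f' < 'g' at position 1
  'gdbfyv' < 'hayxqx' since 'g' < 'h' at position 1
  'hayxqx' < 'ppb' since 'h' < 'p' at position 1
  'ppb' < 'rvjum' since 'p' < 'r' at position 1
  'rvjum' < 'scsb' since 'r' < 's' at position 1
Chaining these comparisons gives the alphabetical order.
Final answer: ['emev', 'fbgo', 'gdbfyv', 'hayxqx', 'ppb', 'rvjum', 'scsb']


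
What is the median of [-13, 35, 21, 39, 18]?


First, sort the list: [-13, 18, 21, 35, 39]
The list has 5 elements (odd count).
The middle index is 2 (0-based), and the element there is 21.
Final answer: 21


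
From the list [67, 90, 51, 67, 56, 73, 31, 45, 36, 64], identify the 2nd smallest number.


Sort ascending: [31, 36, 45, 51, 56, 64, 67, 67, 73, 90]
The 2nd element (1-indexed) is at index 1.
Value = 36
Final answer: 36


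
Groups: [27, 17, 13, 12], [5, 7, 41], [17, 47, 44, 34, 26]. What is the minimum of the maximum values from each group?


Find max of each group:
  Group 1: [27, 17, 13, 12] -> max = 27
  Group 2: [5, 7, 41] -> max = 41
  Group 3: [17, 47, 44, 34, 26] -> max = 47
Maxes: [27, 41, 47]
Minimum of maxes = 27
Final answer: 27


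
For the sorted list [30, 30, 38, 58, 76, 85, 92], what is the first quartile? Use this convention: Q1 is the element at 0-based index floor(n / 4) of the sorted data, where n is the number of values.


The list has n = 7 elements.
Q1 index = floor(7 / 4) = floor(1.75) = 1
Counting from index 0 in the sorted data, the element at index 1 is 30.
Final answer: 30


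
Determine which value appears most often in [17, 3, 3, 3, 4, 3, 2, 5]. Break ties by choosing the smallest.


Count the frequency of each value:
  2 appears 1 time(s)
  3 appears 4 time(s)
  4 appears 1 time(s)
  5 appears 1 time(s)
  17 appears 1 time(s)
Maximum frequency is 4.
Only 3 reaches that frequency, so it is the mode.
Final answer: 3


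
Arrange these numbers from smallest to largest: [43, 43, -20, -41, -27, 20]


Original list: [43, 43, -20, -41, -27, 20]
Repeatedly take the smallest remaining element:
  Remaining [43, 43, -20, -41, -27, 20] -> smallest is -41
  Remaining [43, 43, -20, -27, 20] -> smallest is -27
  Remaining [43, 43, -20, 20] -> smallest is -20
  Remaining [43, 43, 20] -> smallest is 20
  Remaining [43, 43] -> smallest is 43
  Remaining [43] -> smallest is 43
Collecting the picks in order gives the sorted list.
Final answer: [-41, -27, -20, 20, 43, 43]


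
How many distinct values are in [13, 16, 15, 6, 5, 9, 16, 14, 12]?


List all unique values:
Distinct values: [5, 6, 9, 12, 13, 14, 15, 16]
Count = 8
Final answer: 8


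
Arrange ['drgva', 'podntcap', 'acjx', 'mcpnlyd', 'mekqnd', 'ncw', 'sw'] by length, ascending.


Compute lengths:
  'drgva' has length 5
  'podntcap' has length 8
  'acjx' has length 4
  'mcpnlyd' has length 7
  'mekqnd' has length 6
  'ncw' has length 3
  'sw' has length 2
Lengths in increasing order: 2 < 3 < 4 < 5 < 6 < 7 < 8
Listing the words in that order gives the answer.
Final answer: ['sw', 'ncw', 'acjx', 'drgva', 'mekqnd', 'mcpnlyd', 'podntcap']


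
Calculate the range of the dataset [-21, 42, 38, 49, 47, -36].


Maximum value: 49
Minimum value: -36
Range = 49 - (-36) = 85
Final answer: 85


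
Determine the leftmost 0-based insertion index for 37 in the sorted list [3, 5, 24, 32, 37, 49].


List is sorted: [3, 5, 24, 32, 37, 49]
We need the leftmost position where 37 can be inserted, i.e. the first index whose element is >= 37 (or the end of the list if none is).
Binary search with low=0, high=6 (0-based indices):
  low=0, high=6, mid=3: a[3]=32 < 37, so low = 4
  low=4, high=6, mid=5: a[5]=49 >= 37, so high = 5
  low=4, high=5, mid=4: a[4]=37 >= 37, so high = 4
Now low = high = 4, so the insertion index is 4.
Final answer: 4


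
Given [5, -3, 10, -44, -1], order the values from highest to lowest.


Original list: [5, -3, 10, -44, -1]
Repeatedly take the largest remaining element:
  Remaining [5, -3, 10, -44, -1] -> largest is 10
  Remaining [5, -3, -44, -1] -> largest is 5
  Remaining [-3, -44, -1] -> largest is -1
  Remaining [-3, -44] -> largest is -3
  Remaining [-44] -> largest is -44
Collecting the picks in order gives the descending list.
Final answer: [10, 5, -1, -3, -44]


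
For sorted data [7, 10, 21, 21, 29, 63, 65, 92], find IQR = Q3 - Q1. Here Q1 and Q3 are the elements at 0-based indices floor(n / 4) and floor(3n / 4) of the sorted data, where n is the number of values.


The data has n = 8 elements.
Q1 index = floor(8 / 4) = floor(2) = 2; Q3 index = floor(3 * 8 / 4) = floor(6) = 6
Q1 = element at index 2 = 21
Q3 = element at index 6 = 65
IQR = 65 - 21 = 44
Final answer: 44


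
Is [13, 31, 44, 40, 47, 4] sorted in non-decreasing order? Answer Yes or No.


Check consecutive pairs:
  13 <= 31? True
  31 <= 44? True
  44 <= 40? False
  40 <= 47? True
  47 <= 4? False
2 consecutive pair(s) are out of order, so the list is not sorted.
Final answer: No


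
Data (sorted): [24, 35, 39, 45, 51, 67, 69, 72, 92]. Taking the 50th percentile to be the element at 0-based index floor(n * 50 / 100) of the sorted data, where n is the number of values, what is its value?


The dataset has n = 9 elements.
Index = floor(9 * 50 / 100) = floor(450 / 100) = floor(4.5) = 4
Counting from index 0 in the sorted data, the element at index 4 is 51.
Final answer: 51


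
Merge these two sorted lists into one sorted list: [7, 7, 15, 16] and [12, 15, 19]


List A: [7, 7, 15, 16]
List B: [12, 15, 19]
Repeatedly compare the front elements and take the smaller:
  7 vs 12 -> take 7
  7 vs 12 -> take 7
  15 vs 12 -> take 12
  15 vs 15 -> take 15
  16 vs 15 -> take 15
  16 vs 19 -> take 16
  A is exhausted; append the rest of B: [19]
Final answer: [7, 7, 12, 15, 15, 16, 19]


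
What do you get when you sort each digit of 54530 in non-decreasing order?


The number 54530 has digits: 5, 4, 5, 3, 0
Sorted: 0, 3, 4, 5, 5
Joining the sorted digits gives the result.
Final answer: 03455


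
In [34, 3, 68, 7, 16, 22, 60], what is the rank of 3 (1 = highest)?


Sort descending: [68, 60, 34, 22, 16, 7, 3]
Find 3 in the sorted list.
3 is at position 7.
Final answer: 7


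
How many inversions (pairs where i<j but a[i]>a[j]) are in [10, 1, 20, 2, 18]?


For each element, count the later elements that are smaller than it:
  10 (index 0): smaller elements after it = [1, 2] -> 2
  1 (index 1): smaller elements after it = [] -> 0
  20 (index 2): smaller elements after it = [2, 18] -> 2
  2 (index 3): smaller elements after it = [] -> 0
Total inversions = 2 + 0 + 2 + 0 = 4
Final answer: 4


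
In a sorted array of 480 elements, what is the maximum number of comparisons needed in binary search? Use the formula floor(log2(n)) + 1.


Binary search halves the search space each step.
Maximum comparisons = floor(log2(480)) + 1
log2(480) = 8.9069
floor(log2(480)) = 8, so 8 + 1 = 9
Final answer: 9


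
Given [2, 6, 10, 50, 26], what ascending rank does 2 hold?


Sort ascending: [2, 6, 10, 26, 50]
Find 2 in the sorted list.
2 is at position 1 (1-indexed).
Final answer: 1


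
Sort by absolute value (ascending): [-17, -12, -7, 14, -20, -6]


Compute absolute values:
  |-17| = 17
  |-12| = 12
  |-7| = 7
  |14| = 14
  |-20| = 20
  |-6| = 6
Absolute values in increasing order: 6 < 7 < 12 < 14 < 17 < 20
Listing the original numbers in that order gives the answer.
Final answer: [-6, -7, -12, 14, -17, -20]


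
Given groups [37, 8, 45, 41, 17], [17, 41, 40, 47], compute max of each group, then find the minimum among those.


Find max of each group:
  Group 1: [37, 8, 45, 41, 17] -> max = 45
  Group 2: [17, 41, 40, 47] -> max = 47
Maxes: [45, 47]
Minimum of maxes = 45
Final answer: 45


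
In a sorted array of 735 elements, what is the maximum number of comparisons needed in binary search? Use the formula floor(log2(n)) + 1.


Binary search halves the search space each step.
Maximum comparisons = floor(log2(735)) + 1
log2(735) = 9.5216
floor(log2(735)) = 9, so 9 + 1 = 10
Final answer: 10


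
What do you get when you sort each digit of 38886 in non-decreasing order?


The number 38886 has digits: 3, 8, 8, 8, 6
Sorted: 3, 6, 8, 8, 8
Joining the sorted digits gives the result.
Final answer: 36888


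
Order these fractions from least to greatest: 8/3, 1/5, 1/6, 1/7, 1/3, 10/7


Convert to decimal for comparison:
  8/3 = 2.6667
  1/5 = 0.2
  1/6 = 0.1667
  1/7 = 0.1429
  1/3 = 0.3333
  10/7 = 1.4286
Decimals in increasing order: 0.1429 < 0.1667 < 0.2 < 0.3333 < 1.4286 < 2.6667
Writing each back as its fraction gives the sorted order.
Final answer: 1/7, 1/6, 1/5, 1/3, 10/7, 8/3


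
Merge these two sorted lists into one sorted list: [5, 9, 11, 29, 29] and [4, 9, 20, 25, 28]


List A: [5, 9, 11, 29, 29]
List B: [4, 9, 20, 25, 28]
Repeatedly compare the front elements and take the smaller:
  5 vs 4 -> take 4
  5 vs 9 -> take 5
  9 vs 9 -> take 9
  11 vs 9 -> take 9
  11 vs 20 -> take 11
  29 vs 20 -> take 20
  29 vs 25 -> take 25
  29 vs 28 -> take 28
  B is exhausted; append the rest of A: [29, 29]
Final answer: [4, 5, 9, 9, 11, 20, 25, 28, 29, 29]


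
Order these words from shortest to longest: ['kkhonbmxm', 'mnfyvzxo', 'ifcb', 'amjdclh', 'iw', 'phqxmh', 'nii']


Compute lengths:
  'kkhonbmxm' has length 9
  'mnfyvzxo' has length 8
  'ifcb' has length 4
  'amjdclh' has length 7
  'iw' has length 2
  'phqxmh' has length 6
  'nii' has length 3
Lengths in increasing order: 2 < 3 < 4 < 6 < 7 < 8 < 9
Listing the words in that order gives the answer.
Final answer: ['iw', 'nii', 'ifcb', 'phqxmh', 'amjdclh', 'mnfyvzxo', 'kkhonbmxm']


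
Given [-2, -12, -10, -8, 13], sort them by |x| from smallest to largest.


Compute absolute values:
  |-2| = 2
  |-12| = 12
  |-10| = 10
  |-8| = 8
  |13| = 13
Absolute values in increasing order: 2 < 8 < 10 < 12 < 13
Listing the original numbers in that order gives the answer.
Final answer: [-2, -8, -10, -12, 13]


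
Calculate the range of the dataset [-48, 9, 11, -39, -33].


Maximum value: 11
Minimum value: -48
Range = 11 - (-48) = 59
Final answer: 59


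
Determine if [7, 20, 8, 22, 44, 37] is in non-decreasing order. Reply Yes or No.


Check consecutive pairs:
  7 <= 20? True
  20 <= 8? False
  8 <= 22? True
  22 <= 44? True
  44 <= 37? False
2 consecutive pair(s) are out of order, so the list is not sorted.
Final answer: No


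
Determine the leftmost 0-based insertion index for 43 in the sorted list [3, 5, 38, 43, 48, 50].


List is sorted: [3, 5, 38, 43, 48, 50]
We need the leftmost position where 43 can be inserted, i.e. the first index whose element is >= 43 (or the end of the list if none is).
Binary search with low=0, high=6 (0-based indices):
  low=0, high=6, mid=3: a[3]=43 >= 43, so high = 3
  low=0, high=3, mid=1: a[1]=5 < 43, so low = 2
  low=2, high=3, mid=2: a[2]=38 < 43, so low = 3
Now low = high = 3, so the insertion index is 3.
Final answer: 3


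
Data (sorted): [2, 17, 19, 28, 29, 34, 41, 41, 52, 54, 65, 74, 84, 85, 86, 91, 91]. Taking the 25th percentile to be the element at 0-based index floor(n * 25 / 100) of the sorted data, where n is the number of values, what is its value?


The dataset has n = 17 elements.
Index = floor(17 * 25 / 100) = floor(425 / 100) = floor(4.25) = 4
Counting from index 0 in the sorted data, the element at index 4 is 29.
Final answer: 29


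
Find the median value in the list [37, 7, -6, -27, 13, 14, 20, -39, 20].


First, sort the list: [-39, -27, -6, 7, 13, 14, 20, 20, 37]
The list has 9 elements (odd count).
The middle index is 4 (0-based), and the element there is 13.
Final answer: 13


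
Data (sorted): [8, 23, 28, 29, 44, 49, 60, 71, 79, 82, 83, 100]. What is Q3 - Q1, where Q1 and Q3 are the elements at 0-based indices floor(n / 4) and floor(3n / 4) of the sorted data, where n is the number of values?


The data has n = 12 elements.
Q1 index = floor(12 / 4) = floor(3) = 3; Q3 index = floor(3 * 12 / 4) = floor(9) = 9
Q1 = element at index 3 = 29
Q3 = element at index 9 = 82
IQR = 82 - 29 = 53
Final answer: 53


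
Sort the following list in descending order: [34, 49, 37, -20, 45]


Original list: [34, 49, 37, -20, 45]
Repeatedly take the largest remaining element:
  Remaining [34, 49, 37, -20, 45] -> largest is 49
  Remaining [34, 37, -20, 45] -> largest is 45
  Remaining [34, 37, -20] -> largest is 37
  Remaining [34, -20] -> largest is 34
  Remaining [-20] -> largest is -20
Collecting the picks in order gives the descending list.
Final answer: [49, 45, 37, 34, -20]


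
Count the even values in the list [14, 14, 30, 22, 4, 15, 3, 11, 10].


Check each element:
  14 is even
  14 is even
  30 is even
  22 is even
  4 is even
  15 is odd
  3 is odd
  11 is odd
  10 is even
Evens: [14, 14, 30, 22, 4, 10]
Count of evens = 6
Final answer: 6


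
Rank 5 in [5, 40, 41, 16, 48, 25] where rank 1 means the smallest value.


Sort ascending: [5, 16, 25, 40, 41, 48]
Find 5 in the sorted list.
5 is at position 1 (1-indexed).
Final answer: 1


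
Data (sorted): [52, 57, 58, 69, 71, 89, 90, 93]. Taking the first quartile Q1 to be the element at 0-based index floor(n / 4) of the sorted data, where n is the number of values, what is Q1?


The list has n = 8 elements.
Q1 index = floor(8 / 4) = floor(2) = 2
Counting from index 0 in the sorted data, the element at index 2 is 58.
Final answer: 58


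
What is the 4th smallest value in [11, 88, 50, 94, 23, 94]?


Sort ascending: [11, 23, 50, 88, 94, 94]
The 4th element (1-indexed) is at index 3.
Value = 88
Final answer: 88


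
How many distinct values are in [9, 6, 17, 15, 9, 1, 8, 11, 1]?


List all unique values:
Distinct values: [1, 6, 8, 9, 11, 15, 17]
Count = 7
Final answer: 7


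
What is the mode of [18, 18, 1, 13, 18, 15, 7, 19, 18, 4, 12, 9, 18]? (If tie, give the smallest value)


Count the frequency of each value:
  1 appears 1 time(s)
  4 appears 1 time(s)
  7 appears 1 time(s)
  9 appears 1 time(s)
  12 appears 1 time(s)
  13 appears 1 time(s)
  15 appears 1 time(s)
  18 appears 5 time(s)
  19 appears 1 time(s)
Maximum frequency is 5.
Only 18 reaches that frequency, so it is the mode.
Final answer: 18


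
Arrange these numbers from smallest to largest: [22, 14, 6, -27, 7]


Original list: [22, 14, 6, -27, 7]
Repeatedly take the smallest remaining element:
  Remaining [22, 14, 6, -27, 7] -> smallest is -27
  Remaining [22, 14, 6, 7] -> smallest is 6
  Remaining [22, 14, 7] -> smallest is 7
  Remaining [22, 14] -> smallest is 14
  Remaining [22] -> smallest is 22
Collecting the picks in order gives the sorted list.
Final answer: [-27, 6, 7, 14, 22]


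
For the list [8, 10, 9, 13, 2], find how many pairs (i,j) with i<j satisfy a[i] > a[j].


For each element, count the later elements that are smaller than it:
  8 (index 0): smaller elements after it = [2] -> 1
  10 (index 1): smaller elements after it = [9, 2] -> 2
  9 (index 2): smaller elements after it = [2] -> 1
  13 (index 3): smaller elements after it = [2] -> 1
Total inversions = 1 + 2 + 1 + 1 = 5
Final answer: 5


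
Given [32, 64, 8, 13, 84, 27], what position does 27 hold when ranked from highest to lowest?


Sort descending: [84, 64, 32, 27, 13, 8]
Find 27 in the sorted list.
27 is at position 4.
Final answer: 4


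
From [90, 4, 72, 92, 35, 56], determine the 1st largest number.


Sort descending: [92, 90, 72, 56, 35, 4]
The 1st element (1-indexed) is at index 0.
Value = 92
Final answer: 92


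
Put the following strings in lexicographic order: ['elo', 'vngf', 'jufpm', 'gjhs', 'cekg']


Compare strings character by character (the first differing letter decides):
  'cekg' < 'elo' since 'c' < 'e' at position 1
  'elo' < 'gjhs' since 'e' < 'g' at position 1
  'gjhs' < 'jufpm' since 'g' < 'j' at position 1
  'jufpm' < 'vngf' since 'j' < 'v' at position 1
Chaining these comparisons gives the alphabetical order.
Final answer: ['cekg', 'elo', 'gjhs', 'jufpm', 'vngf']


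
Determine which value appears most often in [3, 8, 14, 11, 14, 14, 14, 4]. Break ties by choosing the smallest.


Count the frequency of each value:
  3 appears 1 time(s)
  4 appears 1 time(s)
  8 appears 1 time(s)
  11 appears 1 time(s)
  14 appears 4 time(s)
Maximum frequency is 4.
Only 14 reaches that frequency, so it is the mode.
Final answer: 14


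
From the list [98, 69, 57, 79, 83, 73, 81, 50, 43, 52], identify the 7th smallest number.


Sort ascending: [43, 50, 52, 57, 69, 73, 79, 81, 83, 98]
The 7th element (1-indexed) is at index 6.
Value = 79
Final answer: 79


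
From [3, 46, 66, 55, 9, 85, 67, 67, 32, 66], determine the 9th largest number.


Sort descending: [85, 67, 67, 66, 66, 55, 46, 32, 9, 3]
The 9th element (1-indexed) is at index 8.
Value = 9
Final answer: 9


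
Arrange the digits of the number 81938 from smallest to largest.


The number 81938 has digits: 8, 1, 9, 3, 8
Sorted: 1, 3, 8, 8, 9
Joining the sorted digits gives the result.
Final answer: 13889


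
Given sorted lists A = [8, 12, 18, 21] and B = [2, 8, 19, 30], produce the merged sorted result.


List A: [8, 12, 18, 21]
List B: [2, 8, 19, 30]
Repeatedly compare the front elements and take the smaller:
  8 vs 2 -> take 2
  8 vs 8 -> take 8
  12 vs 8 -> take 8
  12 vs 19 -> take 12
  18 vs 19 -> take 18
  21 vs 19 -> take 19
  21 vs 30 -> take 21
  A is exhausted; append the rest of B: [30]
Final answer: [2, 8, 8, 12, 18, 19, 21, 30]


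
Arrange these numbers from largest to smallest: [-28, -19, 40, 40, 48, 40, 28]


Original list: [-28, -19, 40, 40, 48, 40, 28]
Repeatedly take the largest remaining element:
  Remaining [-28, -19, 40, 40, 48, 40, 28] -> largest is 48
  Remaining [-28, -19, 40, 40, 40, 28] -> largest is 40
  Remaining [-28, -19, 40, 40, 28] -> largest is 40
  Remaining [-28, -19, 40, 28] -> largest is 40
  Remaining [-28, -19, 28] -> largest is 28
  Remaining [-28, -19] -> largest is -19
  Remaining [-28] -> largest is -28
Collecting the picks in order gives the descending list.
Final answer: [48, 40, 40, 40, 28, -19, -28]


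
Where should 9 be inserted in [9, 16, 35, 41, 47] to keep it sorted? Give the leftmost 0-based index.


List is sorted: [9, 16, 35, 41, 47]
We need the leftmost position where 9 can be inserted, i.e. the first index whose element is >= 9 (or the end of the list if none is).
Binary search with low=0, high=5 (0-based indices):
  low=0, high=5, mid=2: a[2]=35 >= 9, so high = 2
  low=0, high=2, mid=1: a[1]=16 >= 9, so high = 1
  low=0, high=1, mid=0: a[0]=9 >= 9, so high = 0
Now low = high = 0, so the insertion index is 0.
Final answer: 0


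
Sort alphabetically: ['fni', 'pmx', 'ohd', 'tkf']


Compare strings character by character (the first differing letter decides):
  'fni' < 'ohd' since 'f' < 'o' at position 1
  'ohd' < 'pmx' since 'o' < 'p' at position 1
  'pmx' < 'tkf' since 'p' < 't' at position 1
Chaining these comparisons gives the alphabetical order.
Final answer: ['fni', 'ohd', 'pmx', 'tkf']


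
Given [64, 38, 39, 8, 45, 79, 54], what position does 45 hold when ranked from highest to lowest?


Sort descending: [79, 64, 54, 45, 39, 38, 8]
Find 45 in the sorted list.
45 is at position 4.
Final answer: 4


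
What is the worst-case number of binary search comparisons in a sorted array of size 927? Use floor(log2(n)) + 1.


Binary search halves the search space each step.
Maximum comparisons = floor(log2(927)) + 1
log2(927) = 9.8564
floor(log2(927)) = 9, so 9 + 1 = 10
Final answer: 10


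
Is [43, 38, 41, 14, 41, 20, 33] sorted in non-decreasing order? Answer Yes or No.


Check consecutive pairs:
  43 <= 38? False
  38 <= 41? True
  41 <= 14? False
  14 <= 41? True
  41 <= 20? False
  20 <= 33? True
3 consecutive pair(s) are out of order, so the list is not sorted.
Final answer: No


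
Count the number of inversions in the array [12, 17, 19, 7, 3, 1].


For each element, count the later elements that are smaller than it:
  12 (index 0): smaller elements after it = [7, 3, 1] -> 3
  17 (index 1): smaller elements after it = [7, 3, 1] -> 3
  19 (index 2): smaller elements after it = [7, 3, 1] -> 3
  7 (index 3): smaller elements after it = [3, 1] -> 2
  3 (index 4): smaller elements after it = [1] -> 1
Total inversions = 3 + 3 + 3 + 2 + 1 = 12
Final answer: 12


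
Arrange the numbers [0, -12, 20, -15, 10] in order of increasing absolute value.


Compute absolute values:
  |0| = 0
  |-12| = 12
  |20| = 20
  |-15| = 15
  |10| = 10
Absolute values in increasing order: 0 < 10 < 12 < 15 < 20
Listing the original numbers in that order gives the answer.
Final answer: [0, 10, -12, -15, 20]


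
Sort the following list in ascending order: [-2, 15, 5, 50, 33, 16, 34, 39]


Original list: [-2, 15, 5, 50, 33, 16, 34, 39]
Repeatedly take the smallest remaining element:
  Remaining [-2, 15, 5, 50, 33, 16, 34, 39] -> smallest is -2
  Remaining [15, 5, 50, 33, 16, 34, 39] -> smallest is 5
  Remaining [15, 50, 33, 16, 34, 39] -> smallest is 15
  Remaining [50, 33, 16, 34, 39] -> smallest is 16
  Remaining [50, 33, 34, 39] -> smallest is 33
  Remaining [50, 34, 39] -> smallest is 34
  Remaining [50, 39] -> smallest is 39
  Remaining [50] -> smallest is 50
Collecting the picks in order gives the sorted list.
Final answer: [-2, 5, 15, 16, 33, 34, 39, 50]


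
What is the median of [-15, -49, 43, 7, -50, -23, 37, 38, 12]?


First, sort the list: [-50, -49, -23, -15, 7, 12, 37, 38, 43]
The list has 9 elements (odd count).
The middle index is 4 (0-based), and the element there is 7.
Final answer: 7


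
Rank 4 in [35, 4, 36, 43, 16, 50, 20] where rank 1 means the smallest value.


Sort ascending: [4, 16, 20, 35, 36, 43, 50]
Find 4 in the sorted list.
4 is at position 1 (1-indexed).
Final answer: 1


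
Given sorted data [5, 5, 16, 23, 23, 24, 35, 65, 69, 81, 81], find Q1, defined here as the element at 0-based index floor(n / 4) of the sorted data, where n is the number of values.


The list has n = 11 elements.
Q1 index = floor(11 / 4) = floor(2.75) = 2
Counting from index 0 in the sorted data, the element at index 2 is 16.
Final answer: 16


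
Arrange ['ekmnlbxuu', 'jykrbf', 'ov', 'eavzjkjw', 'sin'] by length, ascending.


Compute lengths:
  'ekmnlbxuu' has length 9
  'jykrbf' has length 6
  'ov' has length 2
  'eavzjkjw' has length 8
  'sin' has length 3
Lengths in increasing order: 2 < 3 < 6 < 8 < 9
Listing the words in that order gives the answer.
Final answer: ['ov', 'sin', 'jykrbf', 'eavzjkjw', 'ekmnlbxuu']


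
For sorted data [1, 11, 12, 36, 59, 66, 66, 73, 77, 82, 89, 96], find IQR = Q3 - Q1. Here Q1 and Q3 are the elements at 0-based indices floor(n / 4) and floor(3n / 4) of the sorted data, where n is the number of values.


The data has n = 12 elements.
Q1 index = floor(12 / 4) = floor(3) = 3; Q3 index = floor(3 * 12 / 4) = floor(9) = 9
Q1 = element at index 3 = 36
Q3 = element at index 9 = 82
IQR = 82 - 36 = 46
Final answer: 46


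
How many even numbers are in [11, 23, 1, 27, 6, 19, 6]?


Check each element:
  11 is odd
  23 is odd
  1 is odd
  27 is odd
  6 is even
  19 is odd
  6 is even
Evens: [6, 6]
Count of evens = 2
Final answer: 2


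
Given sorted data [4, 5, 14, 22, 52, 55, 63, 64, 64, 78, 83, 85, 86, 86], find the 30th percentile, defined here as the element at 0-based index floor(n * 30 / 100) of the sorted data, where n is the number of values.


The dataset has n = 14 elements.
Index = floor(14 * 30 / 100) = floor(420 / 100) = floor(4.2) = 4
Counting from index 0 in the sorted data, the element at index 4 is 52.
Final answer: 52


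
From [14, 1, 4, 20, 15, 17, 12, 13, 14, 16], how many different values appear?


List all unique values:
Distinct values: [1, 4, 12, 13, 14, 15, 16, 17, 20]
Count = 9
Final answer: 9


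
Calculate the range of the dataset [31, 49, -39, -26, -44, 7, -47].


Maximum value: 49
Minimum value: -47
Range = 49 - (-47) = 96
Final answer: 96


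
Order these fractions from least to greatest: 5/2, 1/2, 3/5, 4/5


Convert to decimal for comparison:
  5/2 = 2.5
  1/2 = 0.5
  3/5 = 0.6
  4/5 = 0.8
Decimals in increasing order: 0.5 < 0.6 < 0.8 < 2.5
Writing each back as its fraction gives the sorted order.
Final answer: 1/2, 3/5, 4/5, 5/2


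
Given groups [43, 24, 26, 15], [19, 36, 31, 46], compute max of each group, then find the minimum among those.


Find max of each group:
  Group 1: [43, 24, 26, 15] -> max = 43
  Group 2: [19, 36, 31, 46] -> max = 46
Maxes: [43, 46]
Minimum of maxes = 43
Final answer: 43


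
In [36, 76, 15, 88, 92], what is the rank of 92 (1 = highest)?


Sort descending: [92, 88, 76, 36, 15]
Find 92 in the sorted list.
92 is at position 1.
Final answer: 1


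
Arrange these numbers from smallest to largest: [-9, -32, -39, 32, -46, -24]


Original list: [-9, -32, -39, 32, -46, -24]
Repeatedly take the smallest remaining element:
  Remaining [-9, -32, -39, 32, -46, -24] -> smallest is -46
  Remaining [-9, -32, -39, 32, -24] -> smallest is -39
  Remaining [-9, -32, 32, -24] -> smallest is -32
  Remaining [-9, 32, -24] -> smallest is -24
  Remaining [-9, 32] -> smallest is -9
  Remaining [32] -> smallest is 32
Collecting the picks in order gives the sorted list.
Final answer: [-46, -39, -32, -24, -9, 32]


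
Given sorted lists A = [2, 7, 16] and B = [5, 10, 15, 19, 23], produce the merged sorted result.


List A: [2, 7, 16]
List B: [5, 10, 15, 19, 23]
Repeatedly compare the front elements and take the smaller:
  2 vs 5 -> take 2
  7 vs 5 -> take 5
  7 vs 10 -> take 7
  16 vs 10 -> take 10
  16 vs 15 -> take 15
  16 vs 19 -> take 16
  A is exhausted; append the rest of B: [19, 23]
Final answer: [2, 5, 7, 10, 15, 16, 19, 23]


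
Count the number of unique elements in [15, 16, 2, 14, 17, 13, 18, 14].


List all unique values:
Distinct values: [2, 13, 14, 15, 16, 17, 18]
Count = 7
Final answer: 7


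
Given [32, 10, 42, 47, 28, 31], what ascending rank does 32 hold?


Sort ascending: [10, 28, 31, 32, 42, 47]
Find 32 in the sorted list.
32 is at position 4 (1-indexed).
Final answer: 4


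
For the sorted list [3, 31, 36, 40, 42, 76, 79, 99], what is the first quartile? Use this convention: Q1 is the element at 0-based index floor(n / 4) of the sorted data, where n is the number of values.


The list has n = 8 elements.
Q1 index = floor(8 / 4) = floor(2) = 2
Counting from index 0 in the sorted data, the element at index 2 is 36.
Final answer: 36


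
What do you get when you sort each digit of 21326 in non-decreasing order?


The number 21326 has digits: 2, 1, 3, 2, 6
Sorted: 1, 2, 2, 3, 6
Joining the sorted digits gives the result.
Final answer: 12236


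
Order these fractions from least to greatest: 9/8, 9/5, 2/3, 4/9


Convert to decimal for comparison:
  9/8 = 1.125
  9/5 = 1.8
  2/3 = 0.6667
  4/9 = 0.4444
Decimals in increasing order: 0.4444 < 0.6667 < 1.125 < 1.8
Writing each back as its fraction gives the sorted order.
Final answer: 4/9, 2/3, 9/8, 9/5


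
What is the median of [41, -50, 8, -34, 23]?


First, sort the list: [-50, -34, 8, 23, 41]
The list has 5 elements (odd count).
The middle index is 2 (0-based), and the element there is 8.
Final answer: 8


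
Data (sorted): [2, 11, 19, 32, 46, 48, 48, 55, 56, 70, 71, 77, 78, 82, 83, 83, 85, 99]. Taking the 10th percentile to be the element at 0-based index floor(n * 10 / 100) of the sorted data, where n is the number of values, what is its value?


The dataset has n = 18 elements.
Index = floor(18 * 10 / 100) = floor(180 / 100) = floor(1.8) = 1
Counting from index 0 in the sorted data, the element at index 1 is 11.
Final answer: 11


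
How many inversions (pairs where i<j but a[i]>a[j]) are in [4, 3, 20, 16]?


For each element, count the later elements that are smaller than it:
  4 (index 0): smaller elements after it = [3] -> 1
  3 (index 1): smaller elements after it = [] -> 0
  20 (index 2): smaller elements after it = [16] -> 1
Total inversions = 1 + 0 + 1 = 2
Final answer: 2


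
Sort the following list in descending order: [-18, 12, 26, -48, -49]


Original list: [-18, 12, 26, -48, -49]
Repeatedly take the largest remaining element:
  Remaining [-18, 12, 26, -48, -49] -> largest is 26
  Remaining [-18, 12, -48, -49] -> largest is 12
  Remaining [-18, -48, -49] -> largest is -18
  Remaining [-48, -49] -> largest is -48
  Remaining [-49] -> largest is -49
Collecting the picks in order gives the descending list.
Final answer: [26, 12, -18, -48, -49]


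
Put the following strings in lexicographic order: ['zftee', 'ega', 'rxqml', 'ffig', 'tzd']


Compare strings character by character (the first differing letter decides):
  'ega' < 'ffig' since 'e' < 'f' at position 1
  'ffig' < 'rxqml' since 'f' < 'r' at position 1
  'rxqml' < 'tzd' since 'r' < 't' at position 1
  'tzd' < 'zftee' since 't' < 'z' at position 1
Chaining these comparisons gives the alphabetical order.
Final answer: ['ega', 'ffig', 'rxqml', 'tzd', 'zftee']


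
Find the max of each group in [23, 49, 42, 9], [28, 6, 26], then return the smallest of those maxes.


Find max of each group:
  Group 1: [23, 49, 42, 9] -> max = 49
  Group 2: [28, 6, 26] -> max = 28
Maxes: [49, 28]
Minimum of maxes = 28
Final answer: 28


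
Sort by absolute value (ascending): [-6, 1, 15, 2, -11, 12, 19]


Compute absolute values:
  |-6| = 6
  |1| = 1
  |15| = 15
  |2| = 2
  |-11| = 11
  |12| = 12
  |19| = 19
Absolute values in increasing order: 1 < 2 < 6 < 11 < 12 < 15 < 19
Listing the original numbers in that order gives the answer.
Final answer: [1, 2, -6, -11, 12, 15, 19]


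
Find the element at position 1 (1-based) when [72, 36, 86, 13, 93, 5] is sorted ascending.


Sort ascending: [5, 13, 36, 72, 86, 93]
The 1st element (1-indexed) is at index 0.
Value = 5
Final answer: 5


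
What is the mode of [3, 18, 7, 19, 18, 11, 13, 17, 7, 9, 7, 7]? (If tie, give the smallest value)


Count the frequency of each value:
  3 appears 1 time(s)
  7 appears 4 time(s)
  9 appears 1 time(s)
  11 appears 1 time(s)
  13 appears 1 time(s)
  17 appears 1 time(s)
  18 appears 2 time(s)
  19 appears 1 time(s)
Maximum frequency is 4.
Only 7 reaches that frequency, so it is the mode.
Final answer: 7


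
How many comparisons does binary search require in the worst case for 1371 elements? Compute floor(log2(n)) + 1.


Binary search halves the search space each step.
Maximum comparisons = floor(log2(1371)) + 1
log2(1371) = 10.421
floor(log2(1371)) = 10, so 10 + 1 = 11
Final answer: 11


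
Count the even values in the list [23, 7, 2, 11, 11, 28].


Check each element:
  23 is odd
  7 is odd
  2 is even
  11 is odd
  11 is odd
  28 is even
Evens: [2, 28]
Count of evens = 2
Final answer: 2


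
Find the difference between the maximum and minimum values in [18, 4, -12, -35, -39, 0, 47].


Maximum value: 47
Minimum value: -39
Range = 47 - (-39) = 86
Final answer: 86


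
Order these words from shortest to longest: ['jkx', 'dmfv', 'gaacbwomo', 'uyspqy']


Compute lengths:
  'jkx' has length 3
  'dmfv' has length 4
  'gaacbwomo' has length 9
  'uyspqy' has length 6
Lengths in increasing order: 3 < 4 < 6 < 9
Listing the words in that order gives the answer.
Final answer: ['jkx', 'dmfv', 'uyspqy', 'gaacbwomo']


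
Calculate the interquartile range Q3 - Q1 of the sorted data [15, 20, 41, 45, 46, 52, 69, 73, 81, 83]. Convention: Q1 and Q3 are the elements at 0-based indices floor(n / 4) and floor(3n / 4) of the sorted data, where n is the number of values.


The data has n = 10 elements.
Q1 index = floor(10 / 4) = floor(2.5) = 2; Q3 index = floor(3 * 10 / 4) = floor(7.5) = 7
Q1 = element at index 2 = 41
Q3 = element at index 7 = 73
IQR = 73 - 41 = 32
Final answer: 32


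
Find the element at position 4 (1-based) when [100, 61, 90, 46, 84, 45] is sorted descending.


Sort descending: [100, 90, 84, 61, 46, 45]
The 4th element (1-indexed) is at index 3.
Value = 61
Final answer: 61


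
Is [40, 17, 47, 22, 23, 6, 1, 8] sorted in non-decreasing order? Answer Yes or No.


Check consecutive pairs:
  40 <= 17? False
  17 <= 47? True
  47 <= 22? False
  22 <= 23? True
  23 <= 6? False
  6 <= 1? False
  1 <= 8? True
4 consecutive pair(s) are out of order, so the list is not sorted.
Final answer: No


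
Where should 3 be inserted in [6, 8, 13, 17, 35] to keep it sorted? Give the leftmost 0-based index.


List is sorted: [6, 8, 13, 17, 35]
We need the leftmost position where 3 can be inserted, i.e. the first index whose element is >= 3 (or the end of the list if none is).
Binary search with low=0, high=5 (0-based indices):
  low=0, high=5, mid=2: a[2]=13 >= 3, so high = 2
  low=0, high=2, mid=1: a[1]=8 >= 3, so high = 1
  low=0, high=1, mid=0: a[0]=6 >= 3, so high = 0
Now low = high = 0, so the insertion index is 0.
Final answer: 0


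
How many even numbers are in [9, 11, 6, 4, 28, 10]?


Check each element:
  9 is odd
  11 is odd
  6 is even
  4 is even
  28 is even
  10 is even
Evens: [6, 4, 28, 10]
Count of evens = 4
Final answer: 4


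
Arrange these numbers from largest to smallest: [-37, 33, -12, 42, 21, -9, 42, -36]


Original list: [-37, 33, -12, 42, 21, -9, 42, -36]
Repeatedly take the largest remaining element:
  Remaining [-37, 33, -12, 42, 21, -9, 42, -36] -> largest is 42
  Remaining [-37, 33, -12, 21, -9, 42, -36] -> largest is 42
  Remaining [-37, 33, -12, 21, -9, -36] -> largest is 33
  Remaining [-37, -12, 21, -9, -36] -> largest is 21
  Remaining [-37, -12, -9, -36] -> largest is -9
  Remaining [-37, -12, -36] -> largest is -12
  Remaining [-37, -36] -> largest is -36
  Remaining [-37] -> largest is -37
Collecting the picks in order gives the descending list.
Final answer: [42, 42, 33, 21, -9, -12, -36, -37]


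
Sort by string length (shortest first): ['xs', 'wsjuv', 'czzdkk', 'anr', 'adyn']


Compute lengths:
  'xs' has length 2
  'wsjuv' has length 5
  'czzdkk' has length 6
  'anr' has length 3
  'adyn' has length 4
Lengths in increasing order: 2 < 3 < 4 < 5 < 6
Listing the words in that order gives the answer.
Final answer: ['xs', 'anr', 'adyn', 'wsjuv', 'czzdkk']


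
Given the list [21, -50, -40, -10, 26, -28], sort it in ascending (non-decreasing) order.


Original list: [21, -50, -40, -10, 26, -28]
Repeatedly take the smallest remaining element:
  Remaining [21, -50, -40, -10, 26, -28] -> smallest is -50
  Remaining [21, -40, -10, 26, -28] -> smallest is -40
  Remaining [21, -10, 26, -28] -> smallest is -28
  Remaining [21, -10, 26] -> smallest is -10
  Remaining [21, 26] -> smallest is 21
  Remaining [26] -> smallest is 26
Collecting the picks in order gives the sorted list.
Final answer: [-50, -40, -28, -10, 21, 26]


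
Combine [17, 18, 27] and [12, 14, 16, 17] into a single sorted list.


List A: [17, 18, 27]
List B: [12, 14, 16, 17]
Repeatedly compare the front elements and take the smaller:
  17 vs 12 -> take 12
  17 vs 14 -> take 14
  17 vs 16 -> take 16
  17 vs 17 -> take 17
  18 vs 17 -> take 17
  B is exhausted; append the rest of A: [18, 27]
Final answer: [12, 14, 16, 17, 17, 18, 27]


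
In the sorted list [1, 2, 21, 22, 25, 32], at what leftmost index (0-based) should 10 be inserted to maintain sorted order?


List is sorted: [1, 2, 21, 22, 25, 32]
We need the leftmost position where 10 can be inserted, i.e. the first index whose element is >= 10 (or the end of the list if none is).
Binary search with low=0, high=6 (0-based indices):
  low=0, high=6, mid=3: a[3]=22 >= 10, so high = 3
  low=0, high=3, mid=1: a[1]=2 < 10, so low = 2
  low=2, high=3, mid=2: a[2]=21 >= 10, so high = 2
Now low = high = 2, so the insertion index is 2.
Final answer: 2


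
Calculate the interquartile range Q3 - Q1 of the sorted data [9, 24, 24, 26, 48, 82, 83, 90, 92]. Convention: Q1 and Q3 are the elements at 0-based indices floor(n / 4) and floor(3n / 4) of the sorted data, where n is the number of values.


The data has n = 9 elements.
Q1 index = floor(9 / 4) = floor(2.25) = 2; Q3 index = floor(3 * 9 / 4) = floor(6.75) = 6
Q1 = element at index 2 = 24
Q3 = element at index 6 = 83
IQR = 83 - 24 = 59
Final answer: 59


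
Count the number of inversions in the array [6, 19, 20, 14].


For each element, count the later elements that are smaller than it:
  6 (index 0): smaller elements after it = [] -> 0
  19 (index 1): smaller elements after it = [14] -> 1
  20 (index 2): smaller elements after it = [14] -> 1
Total inversions = 0 + 1 + 1 = 2
Final answer: 2


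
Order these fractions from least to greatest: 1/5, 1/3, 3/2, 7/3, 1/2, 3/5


Convert to decimal for comparison:
  1/5 = 0.2
  1/3 = 0.3333
  3/2 = 1.5
  7/3 = 2.3333
  1/2 = 0.5
  3/5 = 0.6
Decimals in increasing order: 0.2 < 0.3333 < 0.5 < 0.6 < 1.5 < 2.3333
Writing each back as its fraction gives the sorted order.
Final answer: 1/5, 1/3, 1/2, 3/5, 3/2, 7/3


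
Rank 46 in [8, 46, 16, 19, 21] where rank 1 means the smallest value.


Sort ascending: [8, 16, 19, 21, 46]
Find 46 in the sorted list.
46 is at position 5 (1-indexed).
Final answer: 5


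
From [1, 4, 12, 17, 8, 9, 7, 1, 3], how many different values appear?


List all unique values:
Distinct values: [1, 3, 4, 7, 8, 9, 12, 17]
Count = 8
Final answer: 8


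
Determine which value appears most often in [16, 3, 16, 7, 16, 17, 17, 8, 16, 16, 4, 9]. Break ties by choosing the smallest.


Count the frequency of each value:
  3 appears 1 time(s)
  4 appears 1 time(s)
  7 appears 1 time(s)
  8 appears 1 time(s)
  9 appears 1 time(s)
  16 appears 5 time(s)
  17 appears 2 time(s)
Maximum frequency is 5.
Only 16 reaches that frequency, so it is the mode.
Final answer: 16


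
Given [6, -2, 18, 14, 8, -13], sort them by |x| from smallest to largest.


Compute absolute values:
  |6| = 6
  |-2| = 2
  |18| = 18
  |14| = 14
  |8| = 8
  |-13| = 13
Absolute values in increasing order: 2 < 6 < 8 < 13 < 14 < 18
Listing the original numbers in that order gives the answer.
Final answer: [-2, 6, 8, -13, 14, 18]


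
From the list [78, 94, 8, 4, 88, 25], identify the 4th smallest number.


Sort ascending: [4, 8, 25, 78, 88, 94]
The 4th element (1-indexed) is at index 3.
Value = 78
Final answer: 78


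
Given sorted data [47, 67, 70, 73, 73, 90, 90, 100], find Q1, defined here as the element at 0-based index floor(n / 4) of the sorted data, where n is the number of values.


The list has n = 8 elements.
Q1 index = floor(8 / 4) = floor(2) = 2
Counting from index 0 in the sorted data, the element at index 2 is 70.
Final answer: 70


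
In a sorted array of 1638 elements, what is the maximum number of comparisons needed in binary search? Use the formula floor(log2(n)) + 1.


Binary search halves the search space each step.
Maximum comparisons = floor(log2(1638)) + 1
log2(1638) = 10.6777
floor(log2(1638)) = 10, so 10 + 1 = 11
Final answer: 11


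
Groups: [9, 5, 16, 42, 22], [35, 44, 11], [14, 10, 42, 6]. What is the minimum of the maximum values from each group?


Find max of each group:
  Group 1: [9, 5, 16, 42, 22] -> max = 42
  Group 2: [35, 44, 11] -> max = 44
  Group 3: [14, 10, 42, 6] -> max = 42
Maxes: [42, 44, 42]
Minimum of maxes = 42
Final answer: 42


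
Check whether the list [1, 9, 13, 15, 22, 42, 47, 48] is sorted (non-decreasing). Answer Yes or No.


Check consecutive pairs:
  1 <= 9? True
  9 <= 13? True
  13 <= 15? True
  15 <= 22? True
  22 <= 42? True
  42 <= 47? True
  47 <= 48? True
Every consecutive pair is in order, so the list is non-decreasing.
Final answer: Yes


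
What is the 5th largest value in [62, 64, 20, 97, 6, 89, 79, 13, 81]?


Sort descending: [97, 89, 81, 79, 64, 62, 20, 13, 6]
The 5th element (1-indexed) is at index 4.
Value = 64
Final answer: 64
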